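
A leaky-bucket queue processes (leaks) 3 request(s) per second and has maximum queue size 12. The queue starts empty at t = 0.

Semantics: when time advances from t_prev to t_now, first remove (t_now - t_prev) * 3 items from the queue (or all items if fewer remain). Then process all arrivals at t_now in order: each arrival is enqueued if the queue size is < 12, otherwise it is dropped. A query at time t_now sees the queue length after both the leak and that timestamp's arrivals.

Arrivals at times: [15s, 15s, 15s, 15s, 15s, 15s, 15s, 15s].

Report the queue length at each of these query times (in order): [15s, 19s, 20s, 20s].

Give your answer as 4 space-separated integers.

Queue lengths at query times:
  query t=15s: backlog = 8
  query t=19s: backlog = 0
  query t=20s: backlog = 0
  query t=20s: backlog = 0

Answer: 8 0 0 0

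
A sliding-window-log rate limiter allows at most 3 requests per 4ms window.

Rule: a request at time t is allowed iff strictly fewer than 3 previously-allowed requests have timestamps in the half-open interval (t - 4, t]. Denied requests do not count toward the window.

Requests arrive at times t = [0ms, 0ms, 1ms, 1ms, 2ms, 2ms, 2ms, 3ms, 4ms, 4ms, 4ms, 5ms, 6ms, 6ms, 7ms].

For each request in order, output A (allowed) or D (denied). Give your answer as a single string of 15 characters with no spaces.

Answer: AAADDDDDAADADDD

Derivation:
Tracking allowed requests in the window:
  req#1 t=0ms: ALLOW
  req#2 t=0ms: ALLOW
  req#3 t=1ms: ALLOW
  req#4 t=1ms: DENY
  req#5 t=2ms: DENY
  req#6 t=2ms: DENY
  req#7 t=2ms: DENY
  req#8 t=3ms: DENY
  req#9 t=4ms: ALLOW
  req#10 t=4ms: ALLOW
  req#11 t=4ms: DENY
  req#12 t=5ms: ALLOW
  req#13 t=6ms: DENY
  req#14 t=6ms: DENY
  req#15 t=7ms: DENY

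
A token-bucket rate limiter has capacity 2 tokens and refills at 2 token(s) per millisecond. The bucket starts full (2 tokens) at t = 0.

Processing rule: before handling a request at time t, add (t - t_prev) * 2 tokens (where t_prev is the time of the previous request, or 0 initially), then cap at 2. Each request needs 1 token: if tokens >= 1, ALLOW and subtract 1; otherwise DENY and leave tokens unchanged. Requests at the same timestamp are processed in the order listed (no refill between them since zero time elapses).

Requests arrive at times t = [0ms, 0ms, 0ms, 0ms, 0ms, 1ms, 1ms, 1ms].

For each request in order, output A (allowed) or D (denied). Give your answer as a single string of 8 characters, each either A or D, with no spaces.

Answer: AADDDAAD

Derivation:
Simulating step by step:
  req#1 t=0ms: ALLOW
  req#2 t=0ms: ALLOW
  req#3 t=0ms: DENY
  req#4 t=0ms: DENY
  req#5 t=0ms: DENY
  req#6 t=1ms: ALLOW
  req#7 t=1ms: ALLOW
  req#8 t=1ms: DENY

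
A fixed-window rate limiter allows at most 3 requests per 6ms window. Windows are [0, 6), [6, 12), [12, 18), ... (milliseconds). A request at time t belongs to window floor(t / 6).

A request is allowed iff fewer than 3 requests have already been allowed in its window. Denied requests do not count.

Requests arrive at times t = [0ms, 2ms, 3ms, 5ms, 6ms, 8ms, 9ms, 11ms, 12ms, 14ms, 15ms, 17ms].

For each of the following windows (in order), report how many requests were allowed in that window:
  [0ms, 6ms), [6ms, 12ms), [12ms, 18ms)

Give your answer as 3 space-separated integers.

Answer: 3 3 3

Derivation:
Processing requests:
  req#1 t=0ms (window 0): ALLOW
  req#2 t=2ms (window 0): ALLOW
  req#3 t=3ms (window 0): ALLOW
  req#4 t=5ms (window 0): DENY
  req#5 t=6ms (window 1): ALLOW
  req#6 t=8ms (window 1): ALLOW
  req#7 t=9ms (window 1): ALLOW
  req#8 t=11ms (window 1): DENY
  req#9 t=12ms (window 2): ALLOW
  req#10 t=14ms (window 2): ALLOW
  req#11 t=15ms (window 2): ALLOW
  req#12 t=17ms (window 2): DENY

Allowed counts by window: 3 3 3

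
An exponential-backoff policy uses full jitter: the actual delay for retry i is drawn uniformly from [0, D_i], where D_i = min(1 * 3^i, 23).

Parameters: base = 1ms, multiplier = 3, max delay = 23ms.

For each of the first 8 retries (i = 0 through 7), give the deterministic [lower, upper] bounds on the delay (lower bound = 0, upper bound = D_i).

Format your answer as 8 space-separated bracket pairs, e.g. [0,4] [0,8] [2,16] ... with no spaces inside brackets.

Computing bounds per retry:
  i=0: D_i=min(1*3^0,23)=1, bounds=[0,1]
  i=1: D_i=min(1*3^1,23)=3, bounds=[0,3]
  i=2: D_i=min(1*3^2,23)=9, bounds=[0,9]
  i=3: D_i=min(1*3^3,23)=23, bounds=[0,23]
  i=4: D_i=min(1*3^4,23)=23, bounds=[0,23]
  i=5: D_i=min(1*3^5,23)=23, bounds=[0,23]
  i=6: D_i=min(1*3^6,23)=23, bounds=[0,23]
  i=7: D_i=min(1*3^7,23)=23, bounds=[0,23]

Answer: [0,1] [0,3] [0,9] [0,23] [0,23] [0,23] [0,23] [0,23]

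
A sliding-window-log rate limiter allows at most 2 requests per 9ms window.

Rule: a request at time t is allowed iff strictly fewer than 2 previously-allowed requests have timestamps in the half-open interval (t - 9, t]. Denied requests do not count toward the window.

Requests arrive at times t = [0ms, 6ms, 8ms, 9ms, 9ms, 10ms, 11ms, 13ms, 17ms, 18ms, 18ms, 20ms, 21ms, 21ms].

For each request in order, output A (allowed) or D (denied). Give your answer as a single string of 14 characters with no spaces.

Answer: AADADDDDAADDDD

Derivation:
Tracking allowed requests in the window:
  req#1 t=0ms: ALLOW
  req#2 t=6ms: ALLOW
  req#3 t=8ms: DENY
  req#4 t=9ms: ALLOW
  req#5 t=9ms: DENY
  req#6 t=10ms: DENY
  req#7 t=11ms: DENY
  req#8 t=13ms: DENY
  req#9 t=17ms: ALLOW
  req#10 t=18ms: ALLOW
  req#11 t=18ms: DENY
  req#12 t=20ms: DENY
  req#13 t=21ms: DENY
  req#14 t=21ms: DENY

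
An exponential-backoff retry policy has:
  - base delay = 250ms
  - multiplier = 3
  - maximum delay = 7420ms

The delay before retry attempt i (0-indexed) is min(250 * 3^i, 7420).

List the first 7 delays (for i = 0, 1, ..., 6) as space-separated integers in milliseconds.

Answer: 250 750 2250 6750 7420 7420 7420

Derivation:
Computing each delay:
  i=0: min(250*3^0, 7420) = 250
  i=1: min(250*3^1, 7420) = 750
  i=2: min(250*3^2, 7420) = 2250
  i=3: min(250*3^3, 7420) = 6750
  i=4: min(250*3^4, 7420) = 7420
  i=5: min(250*3^5, 7420) = 7420
  i=6: min(250*3^6, 7420) = 7420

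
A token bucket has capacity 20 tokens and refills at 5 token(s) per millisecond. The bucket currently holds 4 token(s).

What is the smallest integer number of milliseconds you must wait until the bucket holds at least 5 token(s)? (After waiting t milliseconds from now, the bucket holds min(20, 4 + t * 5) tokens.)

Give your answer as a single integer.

Need 4 + t * 5 >= 5, so t >= 1/5.
Smallest integer t = ceil(1/5) = 1.

Answer: 1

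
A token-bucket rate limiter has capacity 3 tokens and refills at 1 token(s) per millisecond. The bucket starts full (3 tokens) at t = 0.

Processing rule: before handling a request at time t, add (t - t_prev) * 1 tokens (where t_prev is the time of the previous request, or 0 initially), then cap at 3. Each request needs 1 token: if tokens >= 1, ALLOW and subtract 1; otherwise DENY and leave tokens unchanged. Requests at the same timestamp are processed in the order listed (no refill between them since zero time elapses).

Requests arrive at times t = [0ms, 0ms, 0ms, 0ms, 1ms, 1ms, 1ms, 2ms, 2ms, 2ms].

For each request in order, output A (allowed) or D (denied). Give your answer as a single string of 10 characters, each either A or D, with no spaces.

Answer: AAADADDADD

Derivation:
Simulating step by step:
  req#1 t=0ms: ALLOW
  req#2 t=0ms: ALLOW
  req#3 t=0ms: ALLOW
  req#4 t=0ms: DENY
  req#5 t=1ms: ALLOW
  req#6 t=1ms: DENY
  req#7 t=1ms: DENY
  req#8 t=2ms: ALLOW
  req#9 t=2ms: DENY
  req#10 t=2ms: DENY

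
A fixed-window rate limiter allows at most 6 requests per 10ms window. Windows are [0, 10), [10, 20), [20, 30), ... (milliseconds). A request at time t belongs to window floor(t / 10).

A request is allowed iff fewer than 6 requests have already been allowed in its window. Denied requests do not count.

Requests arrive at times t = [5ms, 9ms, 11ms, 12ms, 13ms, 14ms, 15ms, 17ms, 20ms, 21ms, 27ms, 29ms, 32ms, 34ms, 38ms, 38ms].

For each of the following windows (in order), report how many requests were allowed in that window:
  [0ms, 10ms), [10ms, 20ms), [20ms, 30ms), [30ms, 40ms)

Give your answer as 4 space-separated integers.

Processing requests:
  req#1 t=5ms (window 0): ALLOW
  req#2 t=9ms (window 0): ALLOW
  req#3 t=11ms (window 1): ALLOW
  req#4 t=12ms (window 1): ALLOW
  req#5 t=13ms (window 1): ALLOW
  req#6 t=14ms (window 1): ALLOW
  req#7 t=15ms (window 1): ALLOW
  req#8 t=17ms (window 1): ALLOW
  req#9 t=20ms (window 2): ALLOW
  req#10 t=21ms (window 2): ALLOW
  req#11 t=27ms (window 2): ALLOW
  req#12 t=29ms (window 2): ALLOW
  req#13 t=32ms (window 3): ALLOW
  req#14 t=34ms (window 3): ALLOW
  req#15 t=38ms (window 3): ALLOW
  req#16 t=38ms (window 3): ALLOW

Allowed counts by window: 2 6 4 4

Answer: 2 6 4 4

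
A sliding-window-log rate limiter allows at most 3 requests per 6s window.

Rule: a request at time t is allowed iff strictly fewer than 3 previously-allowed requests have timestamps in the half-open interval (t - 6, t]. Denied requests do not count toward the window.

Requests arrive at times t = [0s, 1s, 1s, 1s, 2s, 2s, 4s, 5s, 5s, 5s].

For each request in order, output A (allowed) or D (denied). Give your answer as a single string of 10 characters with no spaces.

Answer: AAADDDDDDD

Derivation:
Tracking allowed requests in the window:
  req#1 t=0s: ALLOW
  req#2 t=1s: ALLOW
  req#3 t=1s: ALLOW
  req#4 t=1s: DENY
  req#5 t=2s: DENY
  req#6 t=2s: DENY
  req#7 t=4s: DENY
  req#8 t=5s: DENY
  req#9 t=5s: DENY
  req#10 t=5s: DENY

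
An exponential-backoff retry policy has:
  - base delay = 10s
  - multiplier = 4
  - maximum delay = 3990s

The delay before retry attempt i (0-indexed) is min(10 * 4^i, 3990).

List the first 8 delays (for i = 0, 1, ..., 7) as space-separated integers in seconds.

Computing each delay:
  i=0: min(10*4^0, 3990) = 10
  i=1: min(10*4^1, 3990) = 40
  i=2: min(10*4^2, 3990) = 160
  i=3: min(10*4^3, 3990) = 640
  i=4: min(10*4^4, 3990) = 2560
  i=5: min(10*4^5, 3990) = 3990
  i=6: min(10*4^6, 3990) = 3990
  i=7: min(10*4^7, 3990) = 3990

Answer: 10 40 160 640 2560 3990 3990 3990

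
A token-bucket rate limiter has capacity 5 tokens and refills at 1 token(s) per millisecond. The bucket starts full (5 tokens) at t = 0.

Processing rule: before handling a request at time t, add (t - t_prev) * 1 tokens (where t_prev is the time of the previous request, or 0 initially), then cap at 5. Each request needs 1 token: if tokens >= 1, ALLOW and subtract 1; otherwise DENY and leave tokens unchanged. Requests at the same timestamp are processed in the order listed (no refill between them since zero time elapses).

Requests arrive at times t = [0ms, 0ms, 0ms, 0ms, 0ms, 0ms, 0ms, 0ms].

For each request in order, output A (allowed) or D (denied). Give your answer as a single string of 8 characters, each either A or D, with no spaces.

Simulating step by step:
  req#1 t=0ms: ALLOW
  req#2 t=0ms: ALLOW
  req#3 t=0ms: ALLOW
  req#4 t=0ms: ALLOW
  req#5 t=0ms: ALLOW
  req#6 t=0ms: DENY
  req#7 t=0ms: DENY
  req#8 t=0ms: DENY

Answer: AAAAADDD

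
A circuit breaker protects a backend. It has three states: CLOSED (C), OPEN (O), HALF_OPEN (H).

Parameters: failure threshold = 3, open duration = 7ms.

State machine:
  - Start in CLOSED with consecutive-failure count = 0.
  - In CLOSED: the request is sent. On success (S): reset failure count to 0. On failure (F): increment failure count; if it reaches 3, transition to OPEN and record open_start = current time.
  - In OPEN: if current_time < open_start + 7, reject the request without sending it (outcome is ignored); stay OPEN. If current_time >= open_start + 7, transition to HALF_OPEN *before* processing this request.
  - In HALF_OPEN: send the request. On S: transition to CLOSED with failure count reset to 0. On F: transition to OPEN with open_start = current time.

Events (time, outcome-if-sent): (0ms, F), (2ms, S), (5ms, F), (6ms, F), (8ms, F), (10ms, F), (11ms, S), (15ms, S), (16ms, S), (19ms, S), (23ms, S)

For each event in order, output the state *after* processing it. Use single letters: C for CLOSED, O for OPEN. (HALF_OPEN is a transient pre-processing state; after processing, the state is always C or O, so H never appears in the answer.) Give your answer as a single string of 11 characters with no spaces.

Answer: CCCCOOOCCCC

Derivation:
State after each event:
  event#1 t=0ms outcome=F: state=CLOSED
  event#2 t=2ms outcome=S: state=CLOSED
  event#3 t=5ms outcome=F: state=CLOSED
  event#4 t=6ms outcome=F: state=CLOSED
  event#5 t=8ms outcome=F: state=OPEN
  event#6 t=10ms outcome=F: state=OPEN
  event#7 t=11ms outcome=S: state=OPEN
  event#8 t=15ms outcome=S: state=CLOSED
  event#9 t=16ms outcome=S: state=CLOSED
  event#10 t=19ms outcome=S: state=CLOSED
  event#11 t=23ms outcome=S: state=CLOSED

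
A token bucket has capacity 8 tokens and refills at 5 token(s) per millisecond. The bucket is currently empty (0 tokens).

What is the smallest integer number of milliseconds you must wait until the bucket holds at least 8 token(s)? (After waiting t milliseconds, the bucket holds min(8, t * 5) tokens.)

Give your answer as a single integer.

Need t * 5 >= 8, so t >= 8/5.
Smallest integer t = ceil(8/5) = 2.

Answer: 2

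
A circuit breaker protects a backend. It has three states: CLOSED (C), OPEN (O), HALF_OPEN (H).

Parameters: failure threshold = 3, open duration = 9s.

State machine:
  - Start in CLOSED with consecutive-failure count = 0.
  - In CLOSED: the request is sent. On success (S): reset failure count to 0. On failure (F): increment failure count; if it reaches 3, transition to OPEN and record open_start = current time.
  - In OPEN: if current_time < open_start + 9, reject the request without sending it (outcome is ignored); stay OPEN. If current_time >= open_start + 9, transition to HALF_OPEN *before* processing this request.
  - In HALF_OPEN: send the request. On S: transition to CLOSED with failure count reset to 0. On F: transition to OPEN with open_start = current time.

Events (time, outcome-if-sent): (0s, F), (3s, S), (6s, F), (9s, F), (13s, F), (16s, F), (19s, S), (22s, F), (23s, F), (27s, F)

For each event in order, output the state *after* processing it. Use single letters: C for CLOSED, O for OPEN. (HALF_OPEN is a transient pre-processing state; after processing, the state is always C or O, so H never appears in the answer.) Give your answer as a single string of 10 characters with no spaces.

State after each event:
  event#1 t=0s outcome=F: state=CLOSED
  event#2 t=3s outcome=S: state=CLOSED
  event#3 t=6s outcome=F: state=CLOSED
  event#4 t=9s outcome=F: state=CLOSED
  event#5 t=13s outcome=F: state=OPEN
  event#6 t=16s outcome=F: state=OPEN
  event#7 t=19s outcome=S: state=OPEN
  event#8 t=22s outcome=F: state=OPEN
  event#9 t=23s outcome=F: state=OPEN
  event#10 t=27s outcome=F: state=OPEN

Answer: CCCCOOOOOO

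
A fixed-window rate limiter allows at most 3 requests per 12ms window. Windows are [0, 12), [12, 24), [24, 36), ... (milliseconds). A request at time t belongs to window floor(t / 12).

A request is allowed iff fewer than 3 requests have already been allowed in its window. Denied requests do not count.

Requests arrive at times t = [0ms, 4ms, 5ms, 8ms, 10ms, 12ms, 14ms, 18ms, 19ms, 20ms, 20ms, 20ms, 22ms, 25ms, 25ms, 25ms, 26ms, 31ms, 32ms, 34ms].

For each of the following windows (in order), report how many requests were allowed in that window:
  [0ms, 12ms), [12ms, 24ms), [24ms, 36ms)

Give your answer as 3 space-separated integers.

Processing requests:
  req#1 t=0ms (window 0): ALLOW
  req#2 t=4ms (window 0): ALLOW
  req#3 t=5ms (window 0): ALLOW
  req#4 t=8ms (window 0): DENY
  req#5 t=10ms (window 0): DENY
  req#6 t=12ms (window 1): ALLOW
  req#7 t=14ms (window 1): ALLOW
  req#8 t=18ms (window 1): ALLOW
  req#9 t=19ms (window 1): DENY
  req#10 t=20ms (window 1): DENY
  req#11 t=20ms (window 1): DENY
  req#12 t=20ms (window 1): DENY
  req#13 t=22ms (window 1): DENY
  req#14 t=25ms (window 2): ALLOW
  req#15 t=25ms (window 2): ALLOW
  req#16 t=25ms (window 2): ALLOW
  req#17 t=26ms (window 2): DENY
  req#18 t=31ms (window 2): DENY
  req#19 t=32ms (window 2): DENY
  req#20 t=34ms (window 2): DENY

Allowed counts by window: 3 3 3

Answer: 3 3 3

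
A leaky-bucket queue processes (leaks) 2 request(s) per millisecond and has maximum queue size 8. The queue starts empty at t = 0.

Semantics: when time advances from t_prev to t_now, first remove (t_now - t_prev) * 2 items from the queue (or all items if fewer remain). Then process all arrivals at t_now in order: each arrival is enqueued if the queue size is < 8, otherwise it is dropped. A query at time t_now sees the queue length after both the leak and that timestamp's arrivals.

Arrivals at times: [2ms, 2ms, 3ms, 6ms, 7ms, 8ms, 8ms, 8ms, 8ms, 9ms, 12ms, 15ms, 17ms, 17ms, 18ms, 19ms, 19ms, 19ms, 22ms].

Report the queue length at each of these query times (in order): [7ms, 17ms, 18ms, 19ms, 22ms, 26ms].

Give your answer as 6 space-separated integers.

Queue lengths at query times:
  query t=7ms: backlog = 1
  query t=17ms: backlog = 2
  query t=18ms: backlog = 1
  query t=19ms: backlog = 3
  query t=22ms: backlog = 1
  query t=26ms: backlog = 0

Answer: 1 2 1 3 1 0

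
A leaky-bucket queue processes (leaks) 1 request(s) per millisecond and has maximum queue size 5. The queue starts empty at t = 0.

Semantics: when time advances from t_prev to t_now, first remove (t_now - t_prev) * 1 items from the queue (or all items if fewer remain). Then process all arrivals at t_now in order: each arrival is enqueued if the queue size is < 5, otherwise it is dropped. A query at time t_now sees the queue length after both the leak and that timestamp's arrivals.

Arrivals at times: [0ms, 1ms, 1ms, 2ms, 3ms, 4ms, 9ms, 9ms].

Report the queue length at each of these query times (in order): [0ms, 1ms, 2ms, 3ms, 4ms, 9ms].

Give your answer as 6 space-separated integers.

Answer: 1 2 2 2 2 2

Derivation:
Queue lengths at query times:
  query t=0ms: backlog = 1
  query t=1ms: backlog = 2
  query t=2ms: backlog = 2
  query t=3ms: backlog = 2
  query t=4ms: backlog = 2
  query t=9ms: backlog = 2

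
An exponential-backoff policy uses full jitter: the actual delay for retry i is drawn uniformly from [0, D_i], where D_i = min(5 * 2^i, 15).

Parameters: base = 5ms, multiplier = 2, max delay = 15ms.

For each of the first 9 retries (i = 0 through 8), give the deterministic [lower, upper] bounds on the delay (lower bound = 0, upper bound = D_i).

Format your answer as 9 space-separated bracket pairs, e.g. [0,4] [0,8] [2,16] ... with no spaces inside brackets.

Answer: [0,5] [0,10] [0,15] [0,15] [0,15] [0,15] [0,15] [0,15] [0,15]

Derivation:
Computing bounds per retry:
  i=0: D_i=min(5*2^0,15)=5, bounds=[0,5]
  i=1: D_i=min(5*2^1,15)=10, bounds=[0,10]
  i=2: D_i=min(5*2^2,15)=15, bounds=[0,15]
  i=3: D_i=min(5*2^3,15)=15, bounds=[0,15]
  i=4: D_i=min(5*2^4,15)=15, bounds=[0,15]
  i=5: D_i=min(5*2^5,15)=15, bounds=[0,15]
  i=6: D_i=min(5*2^6,15)=15, bounds=[0,15]
  i=7: D_i=min(5*2^7,15)=15, bounds=[0,15]
  i=8: D_i=min(5*2^8,15)=15, bounds=[0,15]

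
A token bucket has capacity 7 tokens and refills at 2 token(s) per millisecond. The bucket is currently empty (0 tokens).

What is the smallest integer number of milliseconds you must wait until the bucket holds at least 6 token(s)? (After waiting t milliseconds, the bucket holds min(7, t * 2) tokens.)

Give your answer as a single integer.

Need t * 2 >= 6, so t >= 6/2.
Smallest integer t = ceil(6/2) = 3.

Answer: 3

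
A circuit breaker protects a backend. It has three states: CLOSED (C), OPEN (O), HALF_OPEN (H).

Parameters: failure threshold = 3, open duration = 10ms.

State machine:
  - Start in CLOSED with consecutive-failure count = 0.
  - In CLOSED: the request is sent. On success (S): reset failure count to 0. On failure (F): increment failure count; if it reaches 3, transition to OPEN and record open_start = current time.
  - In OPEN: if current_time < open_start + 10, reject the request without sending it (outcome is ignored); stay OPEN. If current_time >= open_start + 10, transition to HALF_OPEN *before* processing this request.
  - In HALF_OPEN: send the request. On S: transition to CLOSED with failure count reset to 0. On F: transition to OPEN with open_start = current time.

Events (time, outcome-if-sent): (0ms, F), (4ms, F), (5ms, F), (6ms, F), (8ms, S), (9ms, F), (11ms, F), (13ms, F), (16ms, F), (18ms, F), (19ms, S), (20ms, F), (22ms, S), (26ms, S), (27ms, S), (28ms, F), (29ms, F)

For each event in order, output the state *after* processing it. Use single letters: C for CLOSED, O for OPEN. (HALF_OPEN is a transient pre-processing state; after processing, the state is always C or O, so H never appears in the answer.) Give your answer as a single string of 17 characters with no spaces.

Answer: CCOOOOOOOOOOOCCCC

Derivation:
State after each event:
  event#1 t=0ms outcome=F: state=CLOSED
  event#2 t=4ms outcome=F: state=CLOSED
  event#3 t=5ms outcome=F: state=OPEN
  event#4 t=6ms outcome=F: state=OPEN
  event#5 t=8ms outcome=S: state=OPEN
  event#6 t=9ms outcome=F: state=OPEN
  event#7 t=11ms outcome=F: state=OPEN
  event#8 t=13ms outcome=F: state=OPEN
  event#9 t=16ms outcome=F: state=OPEN
  event#10 t=18ms outcome=F: state=OPEN
  event#11 t=19ms outcome=S: state=OPEN
  event#12 t=20ms outcome=F: state=OPEN
  event#13 t=22ms outcome=S: state=OPEN
  event#14 t=26ms outcome=S: state=CLOSED
  event#15 t=27ms outcome=S: state=CLOSED
  event#16 t=28ms outcome=F: state=CLOSED
  event#17 t=29ms outcome=F: state=CLOSED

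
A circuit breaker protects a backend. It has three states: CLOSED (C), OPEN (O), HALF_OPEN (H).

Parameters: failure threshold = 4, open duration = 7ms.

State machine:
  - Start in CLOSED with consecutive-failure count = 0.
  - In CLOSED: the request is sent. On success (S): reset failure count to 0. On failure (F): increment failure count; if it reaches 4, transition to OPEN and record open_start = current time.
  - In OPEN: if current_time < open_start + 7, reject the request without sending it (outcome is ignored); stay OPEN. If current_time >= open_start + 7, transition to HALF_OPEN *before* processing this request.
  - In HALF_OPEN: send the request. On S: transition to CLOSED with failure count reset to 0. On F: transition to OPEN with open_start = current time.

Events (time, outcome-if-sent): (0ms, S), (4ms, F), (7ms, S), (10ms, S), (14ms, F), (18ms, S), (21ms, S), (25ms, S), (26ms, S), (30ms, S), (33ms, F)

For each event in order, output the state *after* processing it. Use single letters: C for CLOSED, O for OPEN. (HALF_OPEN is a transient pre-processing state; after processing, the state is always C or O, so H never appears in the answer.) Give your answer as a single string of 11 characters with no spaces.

State after each event:
  event#1 t=0ms outcome=S: state=CLOSED
  event#2 t=4ms outcome=F: state=CLOSED
  event#3 t=7ms outcome=S: state=CLOSED
  event#4 t=10ms outcome=S: state=CLOSED
  event#5 t=14ms outcome=F: state=CLOSED
  event#6 t=18ms outcome=S: state=CLOSED
  event#7 t=21ms outcome=S: state=CLOSED
  event#8 t=25ms outcome=S: state=CLOSED
  event#9 t=26ms outcome=S: state=CLOSED
  event#10 t=30ms outcome=S: state=CLOSED
  event#11 t=33ms outcome=F: state=CLOSED

Answer: CCCCCCCCCCC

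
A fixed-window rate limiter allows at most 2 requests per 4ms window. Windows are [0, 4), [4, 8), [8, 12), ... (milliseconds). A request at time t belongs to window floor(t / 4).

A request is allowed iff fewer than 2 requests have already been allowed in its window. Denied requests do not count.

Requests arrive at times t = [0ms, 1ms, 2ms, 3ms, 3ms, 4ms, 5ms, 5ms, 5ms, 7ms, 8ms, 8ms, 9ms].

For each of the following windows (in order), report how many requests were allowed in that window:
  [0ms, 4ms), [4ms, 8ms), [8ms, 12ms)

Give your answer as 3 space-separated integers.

Answer: 2 2 2

Derivation:
Processing requests:
  req#1 t=0ms (window 0): ALLOW
  req#2 t=1ms (window 0): ALLOW
  req#3 t=2ms (window 0): DENY
  req#4 t=3ms (window 0): DENY
  req#5 t=3ms (window 0): DENY
  req#6 t=4ms (window 1): ALLOW
  req#7 t=5ms (window 1): ALLOW
  req#8 t=5ms (window 1): DENY
  req#9 t=5ms (window 1): DENY
  req#10 t=7ms (window 1): DENY
  req#11 t=8ms (window 2): ALLOW
  req#12 t=8ms (window 2): ALLOW
  req#13 t=9ms (window 2): DENY

Allowed counts by window: 2 2 2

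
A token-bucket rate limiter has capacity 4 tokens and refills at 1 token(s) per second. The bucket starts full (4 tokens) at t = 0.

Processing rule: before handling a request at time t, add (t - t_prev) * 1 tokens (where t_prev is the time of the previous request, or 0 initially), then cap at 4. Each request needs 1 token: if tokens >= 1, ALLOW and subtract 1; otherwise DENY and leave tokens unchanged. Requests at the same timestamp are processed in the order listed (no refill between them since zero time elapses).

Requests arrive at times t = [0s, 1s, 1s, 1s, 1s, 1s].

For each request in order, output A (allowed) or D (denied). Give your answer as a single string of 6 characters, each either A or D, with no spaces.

Simulating step by step:
  req#1 t=0s: ALLOW
  req#2 t=1s: ALLOW
  req#3 t=1s: ALLOW
  req#4 t=1s: ALLOW
  req#5 t=1s: ALLOW
  req#6 t=1s: DENY

Answer: AAAAAD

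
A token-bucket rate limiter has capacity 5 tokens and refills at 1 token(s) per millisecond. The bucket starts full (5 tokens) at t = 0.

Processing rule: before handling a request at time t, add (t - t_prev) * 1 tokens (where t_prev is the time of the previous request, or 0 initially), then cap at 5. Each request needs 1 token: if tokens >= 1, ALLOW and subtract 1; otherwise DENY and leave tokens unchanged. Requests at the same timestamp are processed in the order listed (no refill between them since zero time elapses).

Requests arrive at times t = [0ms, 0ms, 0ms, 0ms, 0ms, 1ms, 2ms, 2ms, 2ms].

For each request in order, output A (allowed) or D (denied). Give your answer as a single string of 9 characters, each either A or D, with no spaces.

Answer: AAAAAAADD

Derivation:
Simulating step by step:
  req#1 t=0ms: ALLOW
  req#2 t=0ms: ALLOW
  req#3 t=0ms: ALLOW
  req#4 t=0ms: ALLOW
  req#5 t=0ms: ALLOW
  req#6 t=1ms: ALLOW
  req#7 t=2ms: ALLOW
  req#8 t=2ms: DENY
  req#9 t=2ms: DENY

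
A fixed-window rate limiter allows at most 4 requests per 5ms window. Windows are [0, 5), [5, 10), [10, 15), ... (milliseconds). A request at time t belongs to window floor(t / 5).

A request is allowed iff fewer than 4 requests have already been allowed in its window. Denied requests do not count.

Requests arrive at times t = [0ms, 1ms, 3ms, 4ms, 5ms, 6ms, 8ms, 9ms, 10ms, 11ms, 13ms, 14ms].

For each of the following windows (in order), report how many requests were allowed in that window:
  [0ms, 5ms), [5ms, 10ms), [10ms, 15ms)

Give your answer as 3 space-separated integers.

Processing requests:
  req#1 t=0ms (window 0): ALLOW
  req#2 t=1ms (window 0): ALLOW
  req#3 t=3ms (window 0): ALLOW
  req#4 t=4ms (window 0): ALLOW
  req#5 t=5ms (window 1): ALLOW
  req#6 t=6ms (window 1): ALLOW
  req#7 t=8ms (window 1): ALLOW
  req#8 t=9ms (window 1): ALLOW
  req#9 t=10ms (window 2): ALLOW
  req#10 t=11ms (window 2): ALLOW
  req#11 t=13ms (window 2): ALLOW
  req#12 t=14ms (window 2): ALLOW

Allowed counts by window: 4 4 4

Answer: 4 4 4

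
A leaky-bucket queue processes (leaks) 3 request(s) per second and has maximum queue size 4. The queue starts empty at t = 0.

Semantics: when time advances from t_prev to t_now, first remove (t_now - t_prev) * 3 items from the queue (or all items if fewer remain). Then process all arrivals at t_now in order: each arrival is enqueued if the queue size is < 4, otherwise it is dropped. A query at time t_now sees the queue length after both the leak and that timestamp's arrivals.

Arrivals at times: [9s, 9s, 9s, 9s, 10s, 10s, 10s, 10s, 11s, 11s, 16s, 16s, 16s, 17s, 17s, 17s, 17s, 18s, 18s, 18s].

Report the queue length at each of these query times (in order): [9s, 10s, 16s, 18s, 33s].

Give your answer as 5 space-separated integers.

Queue lengths at query times:
  query t=9s: backlog = 4
  query t=10s: backlog = 4
  query t=16s: backlog = 3
  query t=18s: backlog = 4
  query t=33s: backlog = 0

Answer: 4 4 3 4 0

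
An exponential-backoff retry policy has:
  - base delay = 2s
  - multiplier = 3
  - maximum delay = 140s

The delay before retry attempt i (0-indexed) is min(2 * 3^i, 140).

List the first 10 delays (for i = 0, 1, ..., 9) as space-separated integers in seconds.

Answer: 2 6 18 54 140 140 140 140 140 140

Derivation:
Computing each delay:
  i=0: min(2*3^0, 140) = 2
  i=1: min(2*3^1, 140) = 6
  i=2: min(2*3^2, 140) = 18
  i=3: min(2*3^3, 140) = 54
  i=4: min(2*3^4, 140) = 140
  i=5: min(2*3^5, 140) = 140
  i=6: min(2*3^6, 140) = 140
  i=7: min(2*3^7, 140) = 140
  i=8: min(2*3^8, 140) = 140
  i=9: min(2*3^9, 140) = 140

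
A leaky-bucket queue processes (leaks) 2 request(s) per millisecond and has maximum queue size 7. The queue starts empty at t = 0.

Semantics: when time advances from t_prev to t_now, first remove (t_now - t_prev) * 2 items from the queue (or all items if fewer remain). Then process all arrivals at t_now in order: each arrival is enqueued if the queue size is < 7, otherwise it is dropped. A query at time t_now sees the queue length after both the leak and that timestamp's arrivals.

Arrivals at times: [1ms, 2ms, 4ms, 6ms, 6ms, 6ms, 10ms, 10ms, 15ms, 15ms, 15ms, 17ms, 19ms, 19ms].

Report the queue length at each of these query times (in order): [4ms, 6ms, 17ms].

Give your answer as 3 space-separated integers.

Queue lengths at query times:
  query t=4ms: backlog = 1
  query t=6ms: backlog = 3
  query t=17ms: backlog = 1

Answer: 1 3 1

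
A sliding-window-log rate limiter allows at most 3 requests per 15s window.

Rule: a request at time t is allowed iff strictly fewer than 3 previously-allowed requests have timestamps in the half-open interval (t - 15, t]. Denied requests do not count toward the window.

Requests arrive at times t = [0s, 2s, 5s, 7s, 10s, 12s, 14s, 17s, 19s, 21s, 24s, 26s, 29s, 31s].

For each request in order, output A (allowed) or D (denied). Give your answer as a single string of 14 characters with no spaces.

Answer: AAADDDDAAADDDD

Derivation:
Tracking allowed requests in the window:
  req#1 t=0s: ALLOW
  req#2 t=2s: ALLOW
  req#3 t=5s: ALLOW
  req#4 t=7s: DENY
  req#5 t=10s: DENY
  req#6 t=12s: DENY
  req#7 t=14s: DENY
  req#8 t=17s: ALLOW
  req#9 t=19s: ALLOW
  req#10 t=21s: ALLOW
  req#11 t=24s: DENY
  req#12 t=26s: DENY
  req#13 t=29s: DENY
  req#14 t=31s: DENY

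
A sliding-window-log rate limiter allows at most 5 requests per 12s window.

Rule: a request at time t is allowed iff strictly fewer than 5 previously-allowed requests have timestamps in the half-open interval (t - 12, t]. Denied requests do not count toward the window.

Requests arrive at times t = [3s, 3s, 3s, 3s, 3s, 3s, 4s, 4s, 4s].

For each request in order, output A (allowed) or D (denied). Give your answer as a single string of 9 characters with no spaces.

Answer: AAAAADDDD

Derivation:
Tracking allowed requests in the window:
  req#1 t=3s: ALLOW
  req#2 t=3s: ALLOW
  req#3 t=3s: ALLOW
  req#4 t=3s: ALLOW
  req#5 t=3s: ALLOW
  req#6 t=3s: DENY
  req#7 t=4s: DENY
  req#8 t=4s: DENY
  req#9 t=4s: DENY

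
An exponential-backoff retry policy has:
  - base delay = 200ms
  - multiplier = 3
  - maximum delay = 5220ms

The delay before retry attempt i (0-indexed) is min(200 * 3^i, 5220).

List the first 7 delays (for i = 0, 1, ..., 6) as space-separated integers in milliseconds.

Answer: 200 600 1800 5220 5220 5220 5220

Derivation:
Computing each delay:
  i=0: min(200*3^0, 5220) = 200
  i=1: min(200*3^1, 5220) = 600
  i=2: min(200*3^2, 5220) = 1800
  i=3: min(200*3^3, 5220) = 5220
  i=4: min(200*3^4, 5220) = 5220
  i=5: min(200*3^5, 5220) = 5220
  i=6: min(200*3^6, 5220) = 5220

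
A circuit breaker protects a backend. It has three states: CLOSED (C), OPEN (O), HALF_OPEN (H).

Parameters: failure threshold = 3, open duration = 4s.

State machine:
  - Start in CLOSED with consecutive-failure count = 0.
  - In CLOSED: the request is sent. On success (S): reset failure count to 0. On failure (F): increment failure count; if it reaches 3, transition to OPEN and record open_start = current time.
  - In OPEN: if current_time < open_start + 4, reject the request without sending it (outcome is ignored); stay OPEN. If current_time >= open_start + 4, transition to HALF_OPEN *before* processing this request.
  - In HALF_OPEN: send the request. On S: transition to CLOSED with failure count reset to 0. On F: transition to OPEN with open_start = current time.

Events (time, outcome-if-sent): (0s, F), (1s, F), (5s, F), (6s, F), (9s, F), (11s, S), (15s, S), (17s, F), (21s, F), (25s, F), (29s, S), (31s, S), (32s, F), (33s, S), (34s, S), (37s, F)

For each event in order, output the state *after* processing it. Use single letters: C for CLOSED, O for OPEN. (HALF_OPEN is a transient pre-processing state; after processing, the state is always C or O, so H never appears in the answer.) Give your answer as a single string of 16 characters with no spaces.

State after each event:
  event#1 t=0s outcome=F: state=CLOSED
  event#2 t=1s outcome=F: state=CLOSED
  event#3 t=5s outcome=F: state=OPEN
  event#4 t=6s outcome=F: state=OPEN
  event#5 t=9s outcome=F: state=OPEN
  event#6 t=11s outcome=S: state=OPEN
  event#7 t=15s outcome=S: state=CLOSED
  event#8 t=17s outcome=F: state=CLOSED
  event#9 t=21s outcome=F: state=CLOSED
  event#10 t=25s outcome=F: state=OPEN
  event#11 t=29s outcome=S: state=CLOSED
  event#12 t=31s outcome=S: state=CLOSED
  event#13 t=32s outcome=F: state=CLOSED
  event#14 t=33s outcome=S: state=CLOSED
  event#15 t=34s outcome=S: state=CLOSED
  event#16 t=37s outcome=F: state=CLOSED

Answer: CCOOOOCCCOCCCCCC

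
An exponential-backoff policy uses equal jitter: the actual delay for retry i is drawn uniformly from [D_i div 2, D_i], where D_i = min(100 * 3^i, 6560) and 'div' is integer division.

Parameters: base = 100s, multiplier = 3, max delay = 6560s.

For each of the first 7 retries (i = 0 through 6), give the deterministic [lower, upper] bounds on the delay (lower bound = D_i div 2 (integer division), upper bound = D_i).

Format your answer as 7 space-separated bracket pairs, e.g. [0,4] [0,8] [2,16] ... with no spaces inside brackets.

Computing bounds per retry:
  i=0: D_i=min(100*3^0,6560)=100, bounds=[50,100]
  i=1: D_i=min(100*3^1,6560)=300, bounds=[150,300]
  i=2: D_i=min(100*3^2,6560)=900, bounds=[450,900]
  i=3: D_i=min(100*3^3,6560)=2700, bounds=[1350,2700]
  i=4: D_i=min(100*3^4,6560)=6560, bounds=[3280,6560]
  i=5: D_i=min(100*3^5,6560)=6560, bounds=[3280,6560]
  i=6: D_i=min(100*3^6,6560)=6560, bounds=[3280,6560]

Answer: [50,100] [150,300] [450,900] [1350,2700] [3280,6560] [3280,6560] [3280,6560]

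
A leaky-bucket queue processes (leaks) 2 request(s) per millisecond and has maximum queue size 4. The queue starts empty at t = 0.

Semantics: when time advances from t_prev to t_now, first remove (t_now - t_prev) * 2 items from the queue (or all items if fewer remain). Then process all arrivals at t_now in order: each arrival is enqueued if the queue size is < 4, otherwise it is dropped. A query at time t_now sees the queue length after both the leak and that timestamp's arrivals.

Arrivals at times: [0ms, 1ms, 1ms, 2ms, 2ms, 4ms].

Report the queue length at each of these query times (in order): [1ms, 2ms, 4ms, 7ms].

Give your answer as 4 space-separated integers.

Queue lengths at query times:
  query t=1ms: backlog = 2
  query t=2ms: backlog = 2
  query t=4ms: backlog = 1
  query t=7ms: backlog = 0

Answer: 2 2 1 0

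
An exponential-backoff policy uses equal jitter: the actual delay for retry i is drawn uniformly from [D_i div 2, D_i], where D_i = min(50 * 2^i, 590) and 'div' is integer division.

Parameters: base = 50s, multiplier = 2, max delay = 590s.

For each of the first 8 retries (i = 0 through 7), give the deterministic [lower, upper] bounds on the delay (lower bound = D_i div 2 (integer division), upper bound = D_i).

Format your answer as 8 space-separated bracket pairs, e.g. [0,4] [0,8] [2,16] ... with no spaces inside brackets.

Computing bounds per retry:
  i=0: D_i=min(50*2^0,590)=50, bounds=[25,50]
  i=1: D_i=min(50*2^1,590)=100, bounds=[50,100]
  i=2: D_i=min(50*2^2,590)=200, bounds=[100,200]
  i=3: D_i=min(50*2^3,590)=400, bounds=[200,400]
  i=4: D_i=min(50*2^4,590)=590, bounds=[295,590]
  i=5: D_i=min(50*2^5,590)=590, bounds=[295,590]
  i=6: D_i=min(50*2^6,590)=590, bounds=[295,590]
  i=7: D_i=min(50*2^7,590)=590, bounds=[295,590]

Answer: [25,50] [50,100] [100,200] [200,400] [295,590] [295,590] [295,590] [295,590]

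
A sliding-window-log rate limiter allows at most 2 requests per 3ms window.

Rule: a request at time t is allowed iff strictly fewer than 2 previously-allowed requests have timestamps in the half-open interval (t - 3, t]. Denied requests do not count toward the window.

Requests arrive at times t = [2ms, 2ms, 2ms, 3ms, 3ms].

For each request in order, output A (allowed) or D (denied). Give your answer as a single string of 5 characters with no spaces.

Tracking allowed requests in the window:
  req#1 t=2ms: ALLOW
  req#2 t=2ms: ALLOW
  req#3 t=2ms: DENY
  req#4 t=3ms: DENY
  req#5 t=3ms: DENY

Answer: AADDD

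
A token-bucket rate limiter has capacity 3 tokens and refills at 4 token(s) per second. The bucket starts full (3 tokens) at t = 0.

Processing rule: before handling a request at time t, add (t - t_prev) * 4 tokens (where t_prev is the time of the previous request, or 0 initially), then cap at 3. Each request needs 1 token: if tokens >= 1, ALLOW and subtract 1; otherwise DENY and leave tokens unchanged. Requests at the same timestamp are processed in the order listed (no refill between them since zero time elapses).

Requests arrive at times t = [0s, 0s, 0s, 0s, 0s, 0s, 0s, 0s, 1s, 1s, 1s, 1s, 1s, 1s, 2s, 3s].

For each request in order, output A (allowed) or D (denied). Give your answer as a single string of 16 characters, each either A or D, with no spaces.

Simulating step by step:
  req#1 t=0s: ALLOW
  req#2 t=0s: ALLOW
  req#3 t=0s: ALLOW
  req#4 t=0s: DENY
  req#5 t=0s: DENY
  req#6 t=0s: DENY
  req#7 t=0s: DENY
  req#8 t=0s: DENY
  req#9 t=1s: ALLOW
  req#10 t=1s: ALLOW
  req#11 t=1s: ALLOW
  req#12 t=1s: DENY
  req#13 t=1s: DENY
  req#14 t=1s: DENY
  req#15 t=2s: ALLOW
  req#16 t=3s: ALLOW

Answer: AAADDDDDAAADDDAA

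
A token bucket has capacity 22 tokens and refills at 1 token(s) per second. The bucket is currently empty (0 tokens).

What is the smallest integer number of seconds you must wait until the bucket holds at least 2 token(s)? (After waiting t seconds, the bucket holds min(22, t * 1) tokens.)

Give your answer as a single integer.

Answer: 2

Derivation:
Need t * 1 >= 2, so t >= 2/1.
Smallest integer t = ceil(2/1) = 2.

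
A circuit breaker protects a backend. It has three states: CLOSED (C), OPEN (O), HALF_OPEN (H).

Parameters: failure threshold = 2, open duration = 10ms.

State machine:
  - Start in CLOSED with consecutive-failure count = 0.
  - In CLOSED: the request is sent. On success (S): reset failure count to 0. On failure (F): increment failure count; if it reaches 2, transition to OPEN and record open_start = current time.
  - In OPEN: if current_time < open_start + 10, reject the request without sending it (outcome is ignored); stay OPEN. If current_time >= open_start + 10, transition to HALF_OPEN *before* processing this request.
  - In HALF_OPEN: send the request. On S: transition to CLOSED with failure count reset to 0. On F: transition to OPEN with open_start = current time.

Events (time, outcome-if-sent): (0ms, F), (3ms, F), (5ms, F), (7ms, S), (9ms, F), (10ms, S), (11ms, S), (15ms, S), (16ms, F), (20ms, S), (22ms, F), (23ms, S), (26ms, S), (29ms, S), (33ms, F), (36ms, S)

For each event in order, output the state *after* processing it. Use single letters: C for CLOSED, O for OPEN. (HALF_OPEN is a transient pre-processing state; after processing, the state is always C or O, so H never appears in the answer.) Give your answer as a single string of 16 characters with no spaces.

State after each event:
  event#1 t=0ms outcome=F: state=CLOSED
  event#2 t=3ms outcome=F: state=OPEN
  event#3 t=5ms outcome=F: state=OPEN
  event#4 t=7ms outcome=S: state=OPEN
  event#5 t=9ms outcome=F: state=OPEN
  event#6 t=10ms outcome=S: state=OPEN
  event#7 t=11ms outcome=S: state=OPEN
  event#8 t=15ms outcome=S: state=CLOSED
  event#9 t=16ms outcome=F: state=CLOSED
  event#10 t=20ms outcome=S: state=CLOSED
  event#11 t=22ms outcome=F: state=CLOSED
  event#12 t=23ms outcome=S: state=CLOSED
  event#13 t=26ms outcome=S: state=CLOSED
  event#14 t=29ms outcome=S: state=CLOSED
  event#15 t=33ms outcome=F: state=CLOSED
  event#16 t=36ms outcome=S: state=CLOSED

Answer: COOOOOOCCCCCCCCC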